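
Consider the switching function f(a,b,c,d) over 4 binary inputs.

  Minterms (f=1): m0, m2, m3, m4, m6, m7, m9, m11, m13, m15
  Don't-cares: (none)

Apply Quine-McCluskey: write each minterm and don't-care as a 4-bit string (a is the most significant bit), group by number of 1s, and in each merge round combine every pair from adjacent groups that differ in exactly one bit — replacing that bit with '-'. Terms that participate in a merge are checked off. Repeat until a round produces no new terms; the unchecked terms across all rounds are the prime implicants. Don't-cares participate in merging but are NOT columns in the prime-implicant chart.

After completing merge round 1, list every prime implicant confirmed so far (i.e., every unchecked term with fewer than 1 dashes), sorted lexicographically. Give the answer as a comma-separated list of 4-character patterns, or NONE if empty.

NONE

size-2^0 implicants → 0000(✓)  0010(✓)  0011(✓)  0100(✓)  0110(✓)  0111(✓)  1001(✓)  1011(✓)  1101(✓)  1111(✓)
size-2^1 implicants → -011(✓)  -111(✓)  0-00(✓)  0-10(✓)  0-11(✓)  00-0(✓)  001-(✓)  01-0(✓)  011-(✓)  1-01(✓)  1-11(✓)  10-1(✓)  11-1(✓)
size-2^2 implicants → --11  0--0  0-1-  1--1
Unchecked terms (primes): --11, 0--0, 0-1-, 1--1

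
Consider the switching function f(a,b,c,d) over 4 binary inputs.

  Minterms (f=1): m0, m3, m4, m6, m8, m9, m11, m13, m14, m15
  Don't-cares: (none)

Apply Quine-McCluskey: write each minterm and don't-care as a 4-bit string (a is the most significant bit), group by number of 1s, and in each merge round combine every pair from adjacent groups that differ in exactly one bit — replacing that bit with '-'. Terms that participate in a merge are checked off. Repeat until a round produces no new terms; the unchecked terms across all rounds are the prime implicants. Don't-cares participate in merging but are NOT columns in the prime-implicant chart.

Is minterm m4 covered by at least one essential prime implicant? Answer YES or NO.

[col 0] 0000*, 0011*, 0100*, 0110*, 1000*, 1001*, 1011*, 1101*, 1110*, 1111*
[col 1] -000, -011, -110, 0-00, 01-0, 1-01*, 1-11*, 10-1*, 100-, 11-1*, 111-
[col 2] 1--1
Prime implicants: -000, -011, -110, 0-00, 01-0, 1--1, 100-, 111-
PI chart (minterm → PIs covering it):
  0 | -000,0-00
  3 | -011  (sole → essential)
  4 | 0-00,01-0
  6 | -110,01-0
  8 | -000,100-
  9 | 1--1,100-
  11 | -011,1--1
  13 | 1--1  (sole → essential)
  14 | -110,111-
  15 | 1--1,111-
Essential prime implicants: -011, 1--1

NO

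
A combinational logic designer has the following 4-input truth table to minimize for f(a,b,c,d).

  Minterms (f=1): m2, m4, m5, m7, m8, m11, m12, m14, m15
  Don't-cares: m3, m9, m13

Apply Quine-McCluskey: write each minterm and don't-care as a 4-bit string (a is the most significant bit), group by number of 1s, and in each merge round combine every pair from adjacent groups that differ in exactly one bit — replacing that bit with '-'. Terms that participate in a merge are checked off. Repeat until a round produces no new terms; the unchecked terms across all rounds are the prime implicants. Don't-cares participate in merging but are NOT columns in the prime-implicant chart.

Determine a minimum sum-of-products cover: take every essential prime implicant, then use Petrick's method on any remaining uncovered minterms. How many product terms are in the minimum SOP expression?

5

size-2^0 implicants → 0010(✓)  0011(✓)  0100(✓)  0101(✓)  0111(✓)  1000(✓)  1001(✓)  1011(✓)  1100(✓)  1101(✓)  1110(✓)  1111(✓)
size-2^1 implicants → -011(✓)  -100(✓)  -101(✓)  -111(✓)  0-11(✓)  001-  01-1(✓)  010-(✓)  1-00(✓)  1-01(✓)  1-11(✓)  10-1(✓)  100-(✓)  11-0(✓)  11-1(✓)  110-(✓)  111-(✓)
size-2^2 implicants → --11  -1-1  -10-  1--1  1-0-  11--
Unchecked terms (primes): --11, -1-1, -10-, 001-, 1--1, 1-0-, 11--
Minterm coverage:
  m2 ⊆ 001- [E]
  m4 ⊆ -10- [E]
  m5 ⊆ -1-1,-10-
  m7 ⊆ --11,-1-1
  m8 ⊆ 1-0- [E]
  m11 ⊆ --11,1--1
  m12 ⊆ -10-,1-0-,11--
  m14 ⊆ 11-- [E]
  m15 ⊆ --11,-1-1,1--1,11--
E = {-10-, 001-, 1-0-, 11--}
Petrick residual → --11
Cover = cd + bc' + a'b'c + ac' + ab  |cover|=5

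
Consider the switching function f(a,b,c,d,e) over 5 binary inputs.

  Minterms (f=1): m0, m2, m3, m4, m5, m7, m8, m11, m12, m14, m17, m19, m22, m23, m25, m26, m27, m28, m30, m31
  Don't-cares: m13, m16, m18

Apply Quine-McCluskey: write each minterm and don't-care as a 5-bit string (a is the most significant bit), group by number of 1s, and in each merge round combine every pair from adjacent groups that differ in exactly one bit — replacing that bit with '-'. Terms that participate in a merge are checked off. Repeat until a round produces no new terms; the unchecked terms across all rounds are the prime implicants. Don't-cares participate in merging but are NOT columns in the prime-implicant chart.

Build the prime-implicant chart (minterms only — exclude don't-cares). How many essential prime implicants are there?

5

[col 0] 00000*, 00010*, 00011*, 00100*, 00101*, 00111*, 01000*, 01011*, 01100*, 01101*, 01110*, 10000*, 10001*, 10010*, 10011*, 10110*, 10111*, 11001*, 11010*, 11011*, 11100*, 11110*, 11111*
[col 1] -0000*, -0010*, -0011*, -0111*, -1011*, -1100*, -1110*, 0-000*, 0-011*, 0-100*, 0-101*, 00-00*, 00-11*, 000-0*, 0001-*, 001-1, 0010-*, 01-00*, 011-0*, 0110-*, 1-001*, 1-010*, 1-011*, 1-110*, 1-111*, 10-10*, 10-11*, 100-0*, 100-1*, 1000-*, 1001-*, 1011-*, 11-10*, 11-11*, 110-1*, 1101-*, 111-0*, 1111-*
[col 2] --011, -0-11, -00-0, -001-, -11-0, 0--00, 0-10-, 1--10*, 1--11*, 1-0-1, 1-01-*, 1-11-*, 10-1-*, 100--, 11-1-*
[col 3] 1--1-
Prime implicants: --011, -0-11, -00-0, -001-, -11-0, 0--00, 0-10-, 001-1, 1--1-, 1-0-1, 100--
PI chart (minterm → PIs covering it):
  0 | -00-0,0--00
  2 | -00-0,-001-
  3 | --011,-0-11,-001-
  4 | 0--00,0-10-
  5 | 0-10-,001-1
  7 | -0-11,001-1
  8 | 0--00  (sole → essential)
  11 | --011  (sole → essential)
  12 | -11-0,0--00,0-10-
  14 | -11-0  (sole → essential)
  17 | 1-0-1,100--
  19 | --011,-0-11,-001-,1--1-,1-0-1,100--
  22 | 1--1-  (sole → essential)
  23 | -0-11,1--1-
  25 | 1-0-1  (sole → essential)
  26 | 1--1-  (sole → essential)
  27 | --011,1--1-,1-0-1
  28 | -11-0  (sole → essential)
  30 | -11-0,1--1-
  31 | 1--1-  (sole → essential)
Essential prime implicants: --011, -11-0, 0--00, 1--1-, 1-0-1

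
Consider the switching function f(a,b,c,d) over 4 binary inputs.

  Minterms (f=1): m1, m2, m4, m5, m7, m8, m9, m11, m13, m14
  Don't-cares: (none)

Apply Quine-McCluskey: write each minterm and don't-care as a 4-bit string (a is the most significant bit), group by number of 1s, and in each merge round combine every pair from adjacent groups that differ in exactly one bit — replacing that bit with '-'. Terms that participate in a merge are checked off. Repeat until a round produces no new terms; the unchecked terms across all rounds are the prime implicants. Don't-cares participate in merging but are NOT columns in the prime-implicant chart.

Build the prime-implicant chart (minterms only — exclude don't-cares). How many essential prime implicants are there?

size-2^0 implicants → 0001(✓)  0010  0100(✓)  0101(✓)  0111(✓)  1000(✓)  1001(✓)  1011(✓)  1101(✓)  1110
size-2^1 implicants → -001(✓)  -101(✓)  0-01(✓)  01-1  010-  1-01(✓)  10-1  100-
size-2^2 implicants → --01
Unchecked terms (primes): --01, 0010, 01-1, 010-, 10-1, 100-, 1110
Minterm coverage:
  m1 ⊆ --01 [E]
  m2 ⊆ 0010 [E]
  m4 ⊆ 010- [E]
  m5 ⊆ --01,01-1,010-
  m7 ⊆ 01-1 [E]
  m8 ⊆ 100- [E]
  m9 ⊆ --01,10-1,100-
  m11 ⊆ 10-1 [E]
  m13 ⊆ --01 [E]
  m14 ⊆ 1110 [E]
E = {--01, 0010, 01-1, 010-, 10-1, 100-, 1110}

7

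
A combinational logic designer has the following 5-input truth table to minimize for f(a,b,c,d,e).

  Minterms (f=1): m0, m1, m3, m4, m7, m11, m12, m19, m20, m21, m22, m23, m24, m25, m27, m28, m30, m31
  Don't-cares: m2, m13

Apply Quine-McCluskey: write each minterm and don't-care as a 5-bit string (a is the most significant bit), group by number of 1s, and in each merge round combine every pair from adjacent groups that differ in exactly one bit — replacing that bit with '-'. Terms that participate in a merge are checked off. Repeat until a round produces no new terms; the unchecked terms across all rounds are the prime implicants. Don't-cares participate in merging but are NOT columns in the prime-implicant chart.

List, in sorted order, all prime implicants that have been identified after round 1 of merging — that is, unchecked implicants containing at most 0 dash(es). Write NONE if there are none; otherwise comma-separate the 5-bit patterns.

NONE

size-2^0 implicants → 00000(✓)  00001(✓)  00010(✓)  00011(✓)  00100(✓)  00111(✓)  01011(✓)  01100(✓)  01101(✓)  10011(✓)  10100(✓)  10101(✓)  10110(✓)  10111(✓)  11000(✓)  11001(✓)  11011(✓)  11100(✓)  11110(✓)  11111(✓)
size-2^1 implicants → -0011(✓)  -0100(✓)  -0111(✓)  -1011(✓)  -1100(✓)  0-011(✓)  0-100(✓)  00-00  00-11(✓)  000-0(✓)  000-1(✓)  0000-(✓)  0001-(✓)  0110-  1-011(✓)  1-100(✓)  1-110(✓)  1-111(✓)  10-11(✓)  101-0(✓)  101-1(✓)  1010-(✓)  1011-(✓)  11-00  11-11(✓)  110-1  1100-  111-0(✓)  1111-(✓)
size-2^2 implicants → --011  --100  -0-11  000--  1--11  1-1-0  1-11-  101--
Unchecked terms (primes): --011, --100, -0-11, 00-00, 000--, 0110-, 1--11, 1-1-0, 1-11-, 101--, 11-00, 110-1, 1100-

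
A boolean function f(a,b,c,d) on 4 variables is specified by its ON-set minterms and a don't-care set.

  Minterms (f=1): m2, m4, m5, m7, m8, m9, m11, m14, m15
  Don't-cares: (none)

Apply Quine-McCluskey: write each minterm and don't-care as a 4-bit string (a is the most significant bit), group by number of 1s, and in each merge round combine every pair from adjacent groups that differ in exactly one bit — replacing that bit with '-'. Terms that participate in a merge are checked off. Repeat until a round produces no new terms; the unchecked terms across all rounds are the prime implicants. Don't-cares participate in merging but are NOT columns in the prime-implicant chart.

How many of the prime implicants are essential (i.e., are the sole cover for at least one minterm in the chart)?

[col 0] 0010, 0100*, 0101*, 0111*, 1000*, 1001*, 1011*, 1110*, 1111*
[col 1] -111, 01-1, 010-, 1-11, 10-1, 100-, 111-
Prime implicants: -111, 0010, 01-1, 010-, 1-11, 10-1, 100-, 111-
PI chart (minterm → PIs covering it):
  2 | 0010  (sole → essential)
  4 | 010-  (sole → essential)
  5 | 01-1,010-
  7 | -111,01-1
  8 | 100-  (sole → essential)
  9 | 10-1,100-
  11 | 1-11,10-1
  14 | 111-  (sole → essential)
  15 | -111,1-11,111-
Essential prime implicants: 0010, 010-, 100-, 111-

4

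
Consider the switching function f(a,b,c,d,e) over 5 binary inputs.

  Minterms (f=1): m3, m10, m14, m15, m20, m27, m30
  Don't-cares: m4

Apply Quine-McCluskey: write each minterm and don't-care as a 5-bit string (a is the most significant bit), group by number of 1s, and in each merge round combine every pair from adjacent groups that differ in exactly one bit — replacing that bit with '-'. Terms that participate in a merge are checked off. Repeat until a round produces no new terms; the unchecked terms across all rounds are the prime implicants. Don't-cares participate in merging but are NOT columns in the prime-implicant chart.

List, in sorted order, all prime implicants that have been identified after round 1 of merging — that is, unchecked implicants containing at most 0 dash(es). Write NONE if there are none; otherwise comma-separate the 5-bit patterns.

00011, 11011

size-2^0 implicants → 00011  00100(✓)  01010(✓)  01110(✓)  01111(✓)  10100(✓)  11011  11110(✓)
size-2^1 implicants → -0100  -1110  01-10  0111-
Unchecked terms (primes): -0100, -1110, 00011, 01-10, 0111-, 11011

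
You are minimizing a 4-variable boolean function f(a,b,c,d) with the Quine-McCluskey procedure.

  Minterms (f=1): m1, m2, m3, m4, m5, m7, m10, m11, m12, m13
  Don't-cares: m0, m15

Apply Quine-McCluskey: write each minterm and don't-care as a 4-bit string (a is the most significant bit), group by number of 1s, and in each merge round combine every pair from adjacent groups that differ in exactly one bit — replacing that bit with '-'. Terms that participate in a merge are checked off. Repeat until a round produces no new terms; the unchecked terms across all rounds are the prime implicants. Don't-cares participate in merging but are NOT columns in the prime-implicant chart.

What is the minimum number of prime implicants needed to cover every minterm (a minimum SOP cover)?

3

Round 0: 0000✓ 0001✓ 0010✓ 0011✓ 0100✓ 0101✓ 0111✓ 1010✓ 1011✓ 1100✓ 1101✓ 1111✓
Round 1: -010✓ -011✓ -100✓ -101✓ -111✓ 0-00✓ 0-01✓ 0-11✓ 00-0✓ 00-1✓ 000-✓ 001-✓ 01-1✓ 010-✓ 1-11✓ 101-✓ 11-1✓ 110-✓
Round 2: --11 -01- -1-1 -10- 0--1 0-0- 00--
PIs = {--11, -01-, -1-1, -10-, 0--1, 0-0-, 00--}
Coverage chart:
  m1: 0--1,0-0-,00--
  m2: -01-,00--
  m3: --11,-01-,0--1,00--
  m4: -10-,0-0-
  m5: -1-1,-10-,0--1,0-0-
  m7: --11,-1-1,0--1
  m10: -01- ←essential
  m11: --11,-01-
  m12: -10- ←essential
  m13: -1-1,-10-
Essential: -01-, -10-
Petrick residual → 0--1
Min cover (3 terms): b'c + bc' + a'd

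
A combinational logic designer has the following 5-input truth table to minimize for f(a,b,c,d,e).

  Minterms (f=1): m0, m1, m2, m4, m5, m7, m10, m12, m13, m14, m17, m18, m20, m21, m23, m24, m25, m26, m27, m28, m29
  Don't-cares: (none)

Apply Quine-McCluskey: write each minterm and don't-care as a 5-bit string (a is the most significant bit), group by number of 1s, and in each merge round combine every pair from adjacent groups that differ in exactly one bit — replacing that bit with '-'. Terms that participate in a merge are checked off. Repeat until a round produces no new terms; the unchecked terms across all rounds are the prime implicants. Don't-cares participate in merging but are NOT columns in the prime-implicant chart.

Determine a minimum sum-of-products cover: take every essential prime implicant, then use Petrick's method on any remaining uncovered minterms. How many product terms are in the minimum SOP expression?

size-2^0 implicants → 00000(✓)  00001(✓)  00010(✓)  00100(✓)  00101(✓)  00111(✓)  01010(✓)  01100(✓)  01101(✓)  01110(✓)  10001(✓)  10010(✓)  10100(✓)  10101(✓)  10111(✓)  11000(✓)  11001(✓)  11010(✓)  11011(✓)  11100(✓)  11101(✓)
size-2^1 implicants → -0001(✓)  -0010(✓)  -0100(✓)  -0101(✓)  -0111(✓)  -1010(✓)  -1100(✓)  -1101(✓)  0-010(✓)  0-100(✓)  0-101(✓)  00-00(✓)  00-01(✓)  000-0  0000-(✓)  001-1(✓)  0010-(✓)  01-10  011-0  0110-(✓)  1-001(✓)  1-010(✓)  1-100(✓)  1-101(✓)  10-01(✓)  101-1(✓)  1010-(✓)  11-00(✓)  11-01(✓)  110-0(✓)  110-1(✓)  1100-(✓)  1101-(✓)  1110-(✓)
size-2^2 implicants → --010  --100(✓)  --101(✓)  -0-01  -01-1  -010-(✓)  -110-(✓)  0-10-(✓)  00-0-  1--01  1-10-(✓)  11-0-  110--
size-2^3 implicants → --10-
Unchecked terms (primes): --010, --10-, -0-01, -01-1, 00-0-, 000-0, 01-10, 011-0, 1--01, 11-0-, 110--
Minterm coverage:
  m0 ⊆ 00-0-,000-0
  m1 ⊆ -0-01,00-0-
  m2 ⊆ --010,000-0
  m4 ⊆ --10-,00-0-
  m5 ⊆ --10-,-0-01,-01-1,00-0-
  m7 ⊆ -01-1 [E]
  m10 ⊆ --010,01-10
  m12 ⊆ --10-,011-0
  m13 ⊆ --10- [E]
  m14 ⊆ 01-10,011-0
  m17 ⊆ -0-01,1--01
  m18 ⊆ --010 [E]
  m20 ⊆ --10- [E]
  m21 ⊆ --10-,-0-01,-01-1,1--01
  m23 ⊆ -01-1 [E]
  m24 ⊆ 11-0-,110--
  m25 ⊆ 1--01,11-0-,110--
  m26 ⊆ --010,110--
  m27 ⊆ 110-- [E]
  m28 ⊆ --10-,11-0-
  m29 ⊆ --10-,1--01,11-0-
E = {--010, --10-, -01-1, 110--}
Petrick residual → -0-01, 00-0-, 01-10
Cover = c'de' + cd' + b'd'e + b'ce + a'b'd' + a'bde' + abc'  |cover|=7

7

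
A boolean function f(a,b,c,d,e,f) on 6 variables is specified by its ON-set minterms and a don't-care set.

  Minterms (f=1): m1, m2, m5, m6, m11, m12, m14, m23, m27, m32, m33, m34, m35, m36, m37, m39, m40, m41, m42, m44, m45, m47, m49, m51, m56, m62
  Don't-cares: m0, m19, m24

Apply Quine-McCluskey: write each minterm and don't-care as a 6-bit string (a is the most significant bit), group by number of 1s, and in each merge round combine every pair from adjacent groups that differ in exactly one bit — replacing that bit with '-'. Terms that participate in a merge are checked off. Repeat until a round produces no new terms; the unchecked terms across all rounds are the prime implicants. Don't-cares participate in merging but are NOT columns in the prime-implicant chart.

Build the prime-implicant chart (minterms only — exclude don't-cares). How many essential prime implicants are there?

8

[col 0] 000000*, 000001*, 000010*, 000101*, 000110*, 001011*, 001100*, 001110*, 010011*, 010111*, 011000*, 011011*, 100000*, 100001*, 100010*, 100011*, 100100*, 100101*, 100111*, 101000*, 101001*, 101010*, 101100*, 101101*, 101111*, 110001*, 110011*, 111000*, 111110
[col 1] -00000*, -00001*, -00010*, -00101*, -01100, -10011, -11000, 0-1011, 00-110, 000-01*, 000-10, 0000-0*, 00000-*, 0011-0, 01-011, 010-11, 1-0001*, 1-0011*, 1-1000, 10-000*, 10-001*, 10-010*, 10-100*, 10-101*, 10-111*, 100-00*, 100-01*, 100-11*, 1000-0*, 1000-1*, 10000-*, 10001-*, 1001-1*, 10010-*, 101-00*, 101-01*, 1010-0*, 10100-*, 1011-1*, 10110-*, 1100-1*
[col 2] -00-01, -000-0, -0000-, 1-00-1, 10--00*, 10--01*, 10-0-0, 10-00-*, 10-1-1, 10-10-*, 100--1, 100-0-*, 1000--, 101-0-*
[col 3] 10--0-
Prime implicants: -00-01, -000-0, -0000-, -01100, -10011, -11000, 0-1011, 00-110, 000-10, 0011-0, 01-011, 010-11, 1-00-1, 1-1000, 10--0-, 10-0-0, 10-1-1, 100--1, 1000--, 111110
PI chart (minterm → PIs covering it):
  1 | -00-01,-0000-
  2 | -000-0,000-10
  5 | -00-01  (sole → essential)
  6 | 00-110,000-10
  11 | 0-1011  (sole → essential)
  12 | -01100,0011-0
  14 | 00-110,0011-0
  23 | 010-11  (sole → essential)
  27 | 0-1011,01-011
  32 | -000-0,-0000-,10--0-,10-0-0,1000--
  33 | -00-01,-0000-,1-00-1,10--0-,100--1,1000--
  34 | -000-0,10-0-0,1000--
  35 | 1-00-1,100--1,1000--
  36 | 10--0-  (sole → essential)
  37 | -00-01,10--0-,10-1-1,100--1
  39 | 10-1-1,100--1
  40 | 1-1000,10--0-,10-0-0
  41 | 10--0-  (sole → essential)
  42 | 10-0-0  (sole → essential)
  44 | -01100,10--0-
  45 | 10--0-,10-1-1
  47 | 10-1-1  (sole → essential)
  49 | 1-00-1  (sole → essential)
  51 | -10011,1-00-1
  56 | -11000,1-1000
  62 | 111110  (sole → essential)
Essential prime implicants: -00-01, 0-1011, 010-11, 1-00-1, 10--0-, 10-0-0, 10-1-1, 111110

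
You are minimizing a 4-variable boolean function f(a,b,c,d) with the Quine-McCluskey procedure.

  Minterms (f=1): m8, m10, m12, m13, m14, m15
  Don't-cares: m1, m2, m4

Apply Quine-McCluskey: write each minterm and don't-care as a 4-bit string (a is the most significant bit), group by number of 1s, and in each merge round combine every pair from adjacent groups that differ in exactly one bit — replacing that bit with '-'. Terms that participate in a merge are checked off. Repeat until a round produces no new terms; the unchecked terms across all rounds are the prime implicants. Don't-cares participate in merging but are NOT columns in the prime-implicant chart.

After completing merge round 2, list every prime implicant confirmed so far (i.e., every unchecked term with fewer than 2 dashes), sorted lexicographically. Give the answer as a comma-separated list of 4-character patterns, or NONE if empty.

Round 0: 0001 0010✓ 0100✓ 1000✓ 1010✓ 1100✓ 1101✓ 1110✓ 1111✓
Round 1: -010 -100 1-00✓ 1-10✓ 10-0✓ 11-0✓ 11-1✓ 110-✓ 111-✓
Round 2: 1--0 11--
PIs = {-010, -100, 0001, 1--0, 11--}

-010, -100, 0001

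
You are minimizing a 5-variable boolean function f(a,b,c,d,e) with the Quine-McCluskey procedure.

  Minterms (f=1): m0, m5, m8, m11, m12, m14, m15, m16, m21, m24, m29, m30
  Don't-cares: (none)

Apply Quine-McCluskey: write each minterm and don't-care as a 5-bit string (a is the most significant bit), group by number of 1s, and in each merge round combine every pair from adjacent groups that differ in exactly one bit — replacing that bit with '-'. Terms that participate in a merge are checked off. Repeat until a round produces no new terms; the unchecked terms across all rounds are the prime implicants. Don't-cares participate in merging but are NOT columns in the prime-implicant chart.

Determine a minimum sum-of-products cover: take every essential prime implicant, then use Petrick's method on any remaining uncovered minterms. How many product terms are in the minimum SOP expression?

[col 0] 00000*, 00101*, 01000*, 01011*, 01100*, 01110*, 01111*, 10000*, 10101*, 11000*, 11101*, 11110*
[col 1] -0000*, -0101, -1000*, -1110, 0-000*, 01-00, 01-11, 011-0, 0111-, 1-000*, 1-101
[col 2] --000
Prime implicants: --000, -0101, -1110, 01-00, 01-11, 011-0, 0111-, 1-101
PI chart (minterm → PIs covering it):
  0 | --000  (sole → essential)
  5 | -0101  (sole → essential)
  8 | --000,01-00
  11 | 01-11  (sole → essential)
  12 | 01-00,011-0
  14 | -1110,011-0,0111-
  15 | 01-11,0111-
  16 | --000  (sole → essential)
  21 | -0101,1-101
  24 | --000  (sole → essential)
  29 | 1-101  (sole → essential)
  30 | -1110  (sole → essential)
Essential prime implicants: --000, -0101, -1110, 01-11, 1-101
Petrick residual → 01-00
Minimum SOP uses 6 PIs: c'd'e' + b'cd'e + bcde' + a'bd'e' + a'bde + acd'e

6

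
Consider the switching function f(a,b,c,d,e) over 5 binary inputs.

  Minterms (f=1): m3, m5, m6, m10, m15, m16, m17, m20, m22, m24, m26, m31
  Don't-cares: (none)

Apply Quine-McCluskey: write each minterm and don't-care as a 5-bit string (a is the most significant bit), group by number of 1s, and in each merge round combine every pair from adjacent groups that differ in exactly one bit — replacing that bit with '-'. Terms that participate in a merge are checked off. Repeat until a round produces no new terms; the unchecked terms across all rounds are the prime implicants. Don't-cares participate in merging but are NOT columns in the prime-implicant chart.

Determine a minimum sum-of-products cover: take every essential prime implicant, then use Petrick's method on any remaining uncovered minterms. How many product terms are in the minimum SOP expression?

size-2^0 implicants → 00011  00101  00110(✓)  01010(✓)  01111(✓)  10000(✓)  10001(✓)  10100(✓)  10110(✓)  11000(✓)  11010(✓)  11111(✓)
size-2^1 implicants → -0110  -1010  -1111  1-000  10-00  1000-  101-0  110-0
Unchecked terms (primes): -0110, -1010, -1111, 00011, 00101, 1-000, 10-00, 1000-, 101-0, 110-0
Minterm coverage:
  m3 ⊆ 00011 [E]
  m5 ⊆ 00101 [E]
  m6 ⊆ -0110 [E]
  m10 ⊆ -1010 [E]
  m15 ⊆ -1111 [E]
  m16 ⊆ 1-000,10-00,1000-
  m17 ⊆ 1000- [E]
  m20 ⊆ 10-00,101-0
  m22 ⊆ -0110,101-0
  m24 ⊆ 1-000,110-0
  m26 ⊆ -1010,110-0
  m31 ⊆ -1111 [E]
E = {-0110, -1010, -1111, 00011, 00101, 1000-}
Petrick residual → 1-000, 10-00
Cover = b'cde' + bc'de' + bcde + a'b'c'de + a'b'cd'e + ac'd'e' + ab'd'e' + ab'c'd'  |cover|=8

8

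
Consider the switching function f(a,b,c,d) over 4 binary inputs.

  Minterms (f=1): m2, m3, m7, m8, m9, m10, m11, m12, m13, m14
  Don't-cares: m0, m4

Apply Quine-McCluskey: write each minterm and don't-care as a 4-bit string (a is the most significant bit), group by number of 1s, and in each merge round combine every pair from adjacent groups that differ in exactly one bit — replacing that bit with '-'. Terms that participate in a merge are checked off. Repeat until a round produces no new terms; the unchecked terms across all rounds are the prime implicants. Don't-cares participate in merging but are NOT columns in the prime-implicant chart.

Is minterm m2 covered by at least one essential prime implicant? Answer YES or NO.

[col 0] 0000*, 0010*, 0011*, 0100*, 0111*, 1000*, 1001*, 1010*, 1011*, 1100*, 1101*, 1110*
[col 1] -000*, -010*, -011*, -100*, 0-00*, 0-11, 00-0*, 001-*, 1-00*, 1-01*, 1-10*, 10-0*, 10-1*, 100-*, 101-*, 11-0*, 110-*
[col 2] --00, -0-0, -01-, 1--0, 1-0-, 10--
Prime implicants: --00, -0-0, -01-, 0-11, 1--0, 1-0-, 10--
PI chart (minterm → PIs covering it):
  2 | -0-0,-01-
  3 | -01-,0-11
  7 | 0-11  (sole → essential)
  8 | --00,-0-0,1--0,1-0-,10--
  9 | 1-0-,10--
  10 | -0-0,-01-,1--0,10--
  11 | -01-,10--
  12 | --00,1--0,1-0-
  13 | 1-0-  (sole → essential)
  14 | 1--0  (sole → essential)
Essential prime implicants: 0-11, 1--0, 1-0-

NO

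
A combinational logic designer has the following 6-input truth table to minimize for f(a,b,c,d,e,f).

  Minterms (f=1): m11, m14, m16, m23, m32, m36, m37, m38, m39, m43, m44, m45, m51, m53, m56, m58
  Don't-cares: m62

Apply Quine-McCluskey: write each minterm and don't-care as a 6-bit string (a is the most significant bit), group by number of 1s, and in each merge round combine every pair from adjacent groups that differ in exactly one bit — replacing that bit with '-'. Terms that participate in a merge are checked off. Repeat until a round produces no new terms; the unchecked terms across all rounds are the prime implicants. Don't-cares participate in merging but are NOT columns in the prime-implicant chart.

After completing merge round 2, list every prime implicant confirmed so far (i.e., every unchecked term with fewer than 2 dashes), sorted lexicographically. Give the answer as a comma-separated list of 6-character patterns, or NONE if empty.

-01011, 001110, 010000, 010111, 1-0101, 100-00, 110011, 111-10, 1110-0

[col 0] 001011*, 001110, 010000, 010111, 100000*, 100100*, 100101*, 100110*, 100111*, 101011*, 101100*, 101101*, 110011, 110101*, 111000*, 111010*, 111110*
[col 1] -01011, 1-0101, 10-100*, 10-101*, 100-00, 1001-0*, 1001-1*, 10010-*, 10011-*, 10110-*, 111-10, 1110-0
[col 2] 10-10-, 1001--
Prime implicants: -01011, 001110, 010000, 010111, 1-0101, 10-10-, 100-00, 1001--, 110011, 111-10, 1110-0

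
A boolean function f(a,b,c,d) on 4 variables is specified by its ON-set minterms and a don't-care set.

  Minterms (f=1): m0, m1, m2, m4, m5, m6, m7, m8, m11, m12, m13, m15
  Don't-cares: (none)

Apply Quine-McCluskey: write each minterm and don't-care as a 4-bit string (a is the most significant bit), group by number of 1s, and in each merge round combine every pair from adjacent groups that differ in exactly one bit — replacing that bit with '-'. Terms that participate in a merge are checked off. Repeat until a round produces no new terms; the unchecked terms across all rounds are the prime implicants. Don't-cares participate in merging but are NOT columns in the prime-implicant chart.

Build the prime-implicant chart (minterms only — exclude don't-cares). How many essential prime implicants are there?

4

size-2^0 implicants → 0000(✓)  0001(✓)  0010(✓)  0100(✓)  0101(✓)  0110(✓)  0111(✓)  1000(✓)  1011(✓)  1100(✓)  1101(✓)  1111(✓)
size-2^1 implicants → -000(✓)  -100(✓)  -101(✓)  -111(✓)  0-00(✓)  0-01(✓)  0-10(✓)  00-0(✓)  000-(✓)  01-0(✓)  01-1(✓)  010-(✓)  011-(✓)  1-00(✓)  1-11  11-1(✓)  110-(✓)
size-2^2 implicants → --00  -1-1  -10-  0--0  0-0-  01--
Unchecked terms (primes): --00, -1-1, -10-, 0--0, 0-0-, 01--, 1-11
Minterm coverage:
  m0 ⊆ --00,0--0,0-0-
  m1 ⊆ 0-0- [E]
  m2 ⊆ 0--0 [E]
  m4 ⊆ --00,-10-,0--0,0-0-,01--
  m5 ⊆ -1-1,-10-,0-0-,01--
  m6 ⊆ 0--0,01--
  m7 ⊆ -1-1,01--
  m8 ⊆ --00 [E]
  m11 ⊆ 1-11 [E]
  m12 ⊆ --00,-10-
  m13 ⊆ -1-1,-10-
  m15 ⊆ -1-1,1-11
E = {--00, 0--0, 0-0-, 1-11}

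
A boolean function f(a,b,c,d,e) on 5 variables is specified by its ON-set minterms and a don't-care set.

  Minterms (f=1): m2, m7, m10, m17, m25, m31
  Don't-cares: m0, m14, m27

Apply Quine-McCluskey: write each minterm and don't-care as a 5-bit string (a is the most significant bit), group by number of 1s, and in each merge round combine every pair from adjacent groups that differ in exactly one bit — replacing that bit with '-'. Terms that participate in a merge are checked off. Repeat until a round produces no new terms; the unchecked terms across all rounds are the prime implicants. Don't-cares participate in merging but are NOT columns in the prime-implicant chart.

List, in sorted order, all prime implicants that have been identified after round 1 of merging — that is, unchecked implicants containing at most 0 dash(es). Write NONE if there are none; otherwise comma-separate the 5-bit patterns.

00111

Round 0: 00000✓ 00010✓ 00111 01010✓ 01110✓ 10001✓ 11001✓ 11011✓ 11111✓
Round 1: 0-010 000-0 01-10 1-001 11-11 110-1
PIs = {0-010, 000-0, 00111, 01-10, 1-001, 11-11, 110-1}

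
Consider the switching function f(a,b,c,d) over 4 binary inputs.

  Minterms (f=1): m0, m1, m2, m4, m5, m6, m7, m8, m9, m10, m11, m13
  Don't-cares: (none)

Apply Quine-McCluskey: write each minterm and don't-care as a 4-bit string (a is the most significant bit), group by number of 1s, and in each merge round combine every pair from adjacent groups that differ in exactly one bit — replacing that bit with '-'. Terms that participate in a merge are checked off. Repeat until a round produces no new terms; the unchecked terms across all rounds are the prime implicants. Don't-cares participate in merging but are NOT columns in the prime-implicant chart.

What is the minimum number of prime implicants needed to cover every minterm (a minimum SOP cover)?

4

Round 0: 0000✓ 0001✓ 0010✓ 0100✓ 0101✓ 0110✓ 0111✓ 1000✓ 1001✓ 1010✓ 1011✓ 1101✓
Round 1: -000✓ -001✓ -010✓ -101✓ 0-00✓ 0-01✓ 0-10✓ 00-0✓ 000-✓ 01-0✓ 01-1✓ 010-✓ 011-✓ 1-01✓ 10-0✓ 10-1✓ 100-✓ 101-✓
Round 2: --01 -0-0 -00- 0--0 0-0- 01-- 10--
PIs = {--01, -0-0, -00-, 0--0, 0-0-, 01--, 10--}
Coverage chart:
  m0: -0-0,-00-,0--0,0-0-
  m1: --01,-00-,0-0-
  m2: -0-0,0--0
  m4: 0--0,0-0-,01--
  m5: --01,0-0-,01--
  m6: 0--0,01--
  m7: 01-- ←essential
  m8: -0-0,-00-,10--
  m9: --01,-00-,10--
  m10: -0-0,10--
  m11: 10-- ←essential
  m13: --01 ←essential
Essential: --01, 01--, 10--
Petrick residual → -0-0
Min cover (4 terms): c'd + b'd' + a'b + ab'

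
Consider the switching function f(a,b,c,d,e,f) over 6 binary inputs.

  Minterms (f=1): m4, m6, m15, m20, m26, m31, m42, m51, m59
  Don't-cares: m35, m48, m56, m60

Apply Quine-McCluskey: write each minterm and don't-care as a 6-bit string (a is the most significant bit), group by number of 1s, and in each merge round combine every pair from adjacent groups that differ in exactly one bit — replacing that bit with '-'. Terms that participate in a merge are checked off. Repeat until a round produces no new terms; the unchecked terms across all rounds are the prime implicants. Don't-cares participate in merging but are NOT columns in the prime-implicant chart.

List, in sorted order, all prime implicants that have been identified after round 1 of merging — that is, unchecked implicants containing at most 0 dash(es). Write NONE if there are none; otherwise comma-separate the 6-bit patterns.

Round 0: 000100✓ 000110✓ 001111✓ 010100✓ 011010 011111✓ 100011✓ 101010 110000✓ 110011✓ 111000✓ 111011✓ 111100✓
Round 1: 0-0100 0-1111 0001-0 1-0011 11-000 11-011 111-00
PIs = {0-0100, 0-1111, 0001-0, 011010, 1-0011, 101010, 11-000, 11-011, 111-00}

011010, 101010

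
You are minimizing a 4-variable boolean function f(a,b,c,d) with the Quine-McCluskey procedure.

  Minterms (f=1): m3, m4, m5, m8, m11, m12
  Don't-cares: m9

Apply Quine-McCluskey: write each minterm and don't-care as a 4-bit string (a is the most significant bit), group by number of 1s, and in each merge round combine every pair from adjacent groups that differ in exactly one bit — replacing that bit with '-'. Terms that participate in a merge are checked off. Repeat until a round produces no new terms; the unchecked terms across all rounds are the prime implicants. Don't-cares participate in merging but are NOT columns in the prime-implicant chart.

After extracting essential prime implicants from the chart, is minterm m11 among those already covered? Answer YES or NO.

Round 0: 0011✓ 0100✓ 0101✓ 1000✓ 1001✓ 1011✓ 1100✓
Round 1: -011 -100 010- 1-00 10-1 100-
PIs = {-011, -100, 010-, 1-00, 10-1, 100-}
Coverage chart:
  m3: -011 ←essential
  m4: -100,010-
  m5: 010- ←essential
  m8: 1-00,100-
  m11: -011,10-1
  m12: -100,1-00
Essential: -011, 010-

YES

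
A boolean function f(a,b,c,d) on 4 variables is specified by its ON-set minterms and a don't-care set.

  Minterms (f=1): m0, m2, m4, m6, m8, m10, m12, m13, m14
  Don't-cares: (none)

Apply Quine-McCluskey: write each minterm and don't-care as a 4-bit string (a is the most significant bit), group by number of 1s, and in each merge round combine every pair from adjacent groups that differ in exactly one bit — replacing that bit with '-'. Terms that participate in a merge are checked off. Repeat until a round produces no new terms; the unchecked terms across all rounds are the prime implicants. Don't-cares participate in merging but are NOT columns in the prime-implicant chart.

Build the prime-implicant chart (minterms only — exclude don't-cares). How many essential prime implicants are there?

2

[col 0] 0000*, 0010*, 0100*, 0110*, 1000*, 1010*, 1100*, 1101*, 1110*
[col 1] -000*, -010*, -100*, -110*, 0-00*, 0-10*, 00-0*, 01-0*, 1-00*, 1-10*, 10-0*, 11-0*, 110-
[col 2] --00*, --10*, -0-0*, -1-0*, 0--0*, 1--0*
[col 3] ---0
Prime implicants: ---0, 110-
PI chart (minterm → PIs covering it):
  0 | ---0  (sole → essential)
  2 | ---0  (sole → essential)
  4 | ---0  (sole → essential)
  6 | ---0  (sole → essential)
  8 | ---0  (sole → essential)
  10 | ---0  (sole → essential)
  12 | ---0,110-
  13 | 110-  (sole → essential)
  14 | ---0  (sole → essential)
Essential prime implicants: ---0, 110-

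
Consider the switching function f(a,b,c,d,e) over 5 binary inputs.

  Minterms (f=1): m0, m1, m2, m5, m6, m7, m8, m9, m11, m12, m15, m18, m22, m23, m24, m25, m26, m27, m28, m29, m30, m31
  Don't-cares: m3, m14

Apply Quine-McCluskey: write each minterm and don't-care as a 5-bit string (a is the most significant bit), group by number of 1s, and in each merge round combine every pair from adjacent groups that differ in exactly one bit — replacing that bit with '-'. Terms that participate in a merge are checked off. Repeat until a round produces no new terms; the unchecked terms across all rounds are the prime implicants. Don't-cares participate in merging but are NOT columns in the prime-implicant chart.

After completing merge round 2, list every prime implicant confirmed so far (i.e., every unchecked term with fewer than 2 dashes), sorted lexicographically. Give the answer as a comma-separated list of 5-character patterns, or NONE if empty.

[col 0] 00000*, 00001*, 00010*, 00011*, 00101*, 00110*, 00111*, 01000*, 01001*, 01011*, 01100*, 01110*, 01111*, 10010*, 10110*, 10111*, 11000*, 11001*, 11010*, 11011*, 11100*, 11101*, 11110*, 11111*
[col 1] -0010*, -0110*, -0111*, -1000*, -1001*, -1011*, -1100*, -1110*, -1111*, 0-000*, 0-001*, 0-011*, 0-110*, 0-111*, 00-01*, 00-10*, 00-11*, 000-0*, 000-1*, 0000-*, 0001-*, 001-1*, 0011-*, 01-00*, 01-11*, 010-1*, 0100-*, 011-0*, 0111-*, 1-010*, 1-110*, 1-111*, 10-10*, 1011-*, 11-00*, 11-01*, 11-10*, 11-11*, 110-0*, 110-1*, 1100-*, 1101-*, 111-0*, 111-1*, 1110-*, 1111-*
[col 2] --110*, --111*, -0-10, -011-*, -1-00, -1-11, -10-1, -100-, -11-0, -111-*, 0--11, 0-0-1, 0-00-, 0-11-*, 00--1, 00-1-, 000--, 1--10, 1-11-*, 11--0*, 11--1*, 11-0-*, 11-1-*, 110--*, 111--*
[col 3] --11-, 11---
Prime implicants: --11-, -0-10, -1-00, -1-11, -10-1, -100-, -11-0, 0--11, 0-0-1, 0-00-, 00--1, 00-1-, 000--, 1--10, 11---

NONE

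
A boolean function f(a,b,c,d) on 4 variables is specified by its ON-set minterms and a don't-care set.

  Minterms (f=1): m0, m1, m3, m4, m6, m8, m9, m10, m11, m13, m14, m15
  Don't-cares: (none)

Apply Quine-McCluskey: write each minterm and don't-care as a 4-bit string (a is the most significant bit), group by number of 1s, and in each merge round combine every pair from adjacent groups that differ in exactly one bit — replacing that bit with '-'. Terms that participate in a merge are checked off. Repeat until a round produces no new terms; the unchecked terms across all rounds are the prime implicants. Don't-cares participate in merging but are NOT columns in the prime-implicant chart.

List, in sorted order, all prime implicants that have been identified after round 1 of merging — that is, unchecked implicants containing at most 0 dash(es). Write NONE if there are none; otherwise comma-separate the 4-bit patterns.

[col 0] 0000*, 0001*, 0011*, 0100*, 0110*, 1000*, 1001*, 1010*, 1011*, 1101*, 1110*, 1111*
[col 1] -000*, -001*, -011*, -110, 0-00, 00-1*, 000-*, 01-0, 1-01*, 1-10*, 1-11*, 10-0*, 10-1*, 100-*, 101-*, 11-1*, 111-*
[col 2] -0-1, -00-, 1--1, 1-1-, 10--
Prime implicants: -0-1, -00-, -110, 0-00, 01-0, 1--1, 1-1-, 10--

NONE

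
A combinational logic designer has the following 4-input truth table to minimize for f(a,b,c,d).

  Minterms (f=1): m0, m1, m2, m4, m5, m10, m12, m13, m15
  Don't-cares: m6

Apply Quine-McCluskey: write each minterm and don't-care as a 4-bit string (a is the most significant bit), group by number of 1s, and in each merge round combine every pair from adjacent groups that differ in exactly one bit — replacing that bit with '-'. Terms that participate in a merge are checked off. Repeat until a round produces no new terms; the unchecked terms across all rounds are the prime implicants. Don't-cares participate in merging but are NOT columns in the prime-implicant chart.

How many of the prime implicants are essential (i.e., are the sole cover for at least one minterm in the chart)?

[col 0] 0000*, 0001*, 0010*, 0100*, 0101*, 0110*, 1010*, 1100*, 1101*, 1111*
[col 1] -010, -100*, -101*, 0-00*, 0-01*, 0-10*, 00-0*, 000-*, 01-0*, 010-*, 11-1, 110-*
[col 2] -10-, 0--0, 0-0-
Prime implicants: -010, -10-, 0--0, 0-0-, 11-1
PI chart (minterm → PIs covering it):
  0 | 0--0,0-0-
  1 | 0-0-  (sole → essential)
  2 | -010,0--0
  4 | -10-,0--0,0-0-
  5 | -10-,0-0-
  10 | -010  (sole → essential)
  12 | -10-  (sole → essential)
  13 | -10-,11-1
  15 | 11-1  (sole → essential)
Essential prime implicants: -010, -10-, 0-0-, 11-1

4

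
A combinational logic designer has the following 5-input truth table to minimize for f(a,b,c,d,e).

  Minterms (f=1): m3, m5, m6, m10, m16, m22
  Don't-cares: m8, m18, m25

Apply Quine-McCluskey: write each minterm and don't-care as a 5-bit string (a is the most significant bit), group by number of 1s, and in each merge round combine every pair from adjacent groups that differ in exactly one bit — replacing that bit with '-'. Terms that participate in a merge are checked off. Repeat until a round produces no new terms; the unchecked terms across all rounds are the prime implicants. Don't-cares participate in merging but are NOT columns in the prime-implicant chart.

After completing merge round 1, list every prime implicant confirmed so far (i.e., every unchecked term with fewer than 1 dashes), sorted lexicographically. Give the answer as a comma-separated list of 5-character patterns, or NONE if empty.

Round 0: 00011 00101 00110✓ 01000✓ 01010✓ 10000✓ 10010✓ 10110✓ 11001
Round 1: -0110 010-0 10-10 100-0
PIs = {-0110, 00011, 00101, 010-0, 10-10, 100-0, 11001}

00011, 00101, 11001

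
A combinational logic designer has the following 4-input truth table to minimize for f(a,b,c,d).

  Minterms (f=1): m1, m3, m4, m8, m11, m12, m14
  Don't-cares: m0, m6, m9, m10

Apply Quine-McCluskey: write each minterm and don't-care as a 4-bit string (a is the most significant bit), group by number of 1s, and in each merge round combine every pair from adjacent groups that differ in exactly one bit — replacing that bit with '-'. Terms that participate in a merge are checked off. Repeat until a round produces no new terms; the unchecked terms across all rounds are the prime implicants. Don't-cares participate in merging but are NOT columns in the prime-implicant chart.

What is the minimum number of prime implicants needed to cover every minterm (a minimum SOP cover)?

size-2^0 implicants → 0000(✓)  0001(✓)  0011(✓)  0100(✓)  0110(✓)  1000(✓)  1001(✓)  1010(✓)  1011(✓)  1100(✓)  1110(✓)
size-2^1 implicants → -000(✓)  -001(✓)  -011(✓)  -100(✓)  -110(✓)  0-00(✓)  00-1(✓)  000-(✓)  01-0(✓)  1-00(✓)  1-10(✓)  10-0(✓)  10-1(✓)  100-(✓)  101-(✓)  11-0(✓)
size-2^2 implicants → --00  -0-1  -00-  -1-0  1--0  10--
Unchecked terms (primes): --00, -0-1, -00-, -1-0, 1--0, 10--
Minterm coverage:
  m1 ⊆ -0-1,-00-
  m3 ⊆ -0-1 [E]
  m4 ⊆ --00,-1-0
  m8 ⊆ --00,-00-,1--0,10--
  m11 ⊆ -0-1,10--
  m12 ⊆ --00,-1-0,1--0
  m14 ⊆ -1-0,1--0
E = {-0-1}
Petrick residual → --00, -1-0
Cover = c'd' + b'd + bd'  |cover|=3

3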